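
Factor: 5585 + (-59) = 5526  =  2^1*3^2 *307^1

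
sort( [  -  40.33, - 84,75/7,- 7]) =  [  -  84,-40.33, - 7,75/7]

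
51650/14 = 3689 + 2/7 = 3689.29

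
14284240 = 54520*262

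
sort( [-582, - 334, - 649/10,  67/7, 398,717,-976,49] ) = [  -  976, - 582, - 334, - 649/10,67/7,  49 , 398 , 717]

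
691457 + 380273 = 1071730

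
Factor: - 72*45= - 3240 = -  2^3*3^4 * 5^1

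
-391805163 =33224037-425029200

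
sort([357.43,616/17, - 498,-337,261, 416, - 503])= [  -  503,-498, - 337,616/17,261,357.43,416 ]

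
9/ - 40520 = -9/40520 = - 0.00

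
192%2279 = 192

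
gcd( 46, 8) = 2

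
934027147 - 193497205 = 740529942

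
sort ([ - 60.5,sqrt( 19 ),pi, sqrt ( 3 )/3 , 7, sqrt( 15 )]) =[ - 60.5,sqrt(3)/3, pi, sqrt ( 15),sqrt (19),7]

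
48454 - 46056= 2398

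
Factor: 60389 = 7^1*8627^1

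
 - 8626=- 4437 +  - 4189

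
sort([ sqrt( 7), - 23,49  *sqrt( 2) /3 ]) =[ - 23,sqrt(7),49*sqrt(2)/3 ] 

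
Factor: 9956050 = 2^1*5^2*13^1 * 17^2*53^1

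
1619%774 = 71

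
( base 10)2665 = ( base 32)2j9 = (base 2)101001101001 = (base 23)50K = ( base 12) 1661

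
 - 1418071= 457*(  -  3103)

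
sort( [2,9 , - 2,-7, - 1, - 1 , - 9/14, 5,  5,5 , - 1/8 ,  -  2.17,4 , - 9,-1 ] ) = [- 9, - 7,  -  2.17, - 2 , - 1, - 1,-1,-9/14 ,-1/8, 2,4, 5 , 5 , 5, 9]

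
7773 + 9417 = 17190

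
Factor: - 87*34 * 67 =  - 198186 = -  2^1*3^1*17^1*29^1*67^1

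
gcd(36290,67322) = 2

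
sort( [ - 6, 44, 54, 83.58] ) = [ - 6,44,54, 83.58] 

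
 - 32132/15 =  - 32132/15 = - 2142.13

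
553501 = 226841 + 326660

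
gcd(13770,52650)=810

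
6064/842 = 7 + 85/421 = 7.20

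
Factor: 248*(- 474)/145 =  -117552/145 = - 2^4*3^1*5^( - 1) *29^( - 1 )*31^1*79^1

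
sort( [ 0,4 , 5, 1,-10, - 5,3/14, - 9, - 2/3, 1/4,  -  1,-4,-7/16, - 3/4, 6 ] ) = [ - 10, - 9 ,-5, - 4,-1, - 3/4, - 2/3, - 7/16,0,3/14,1/4, 1,  4,  5, 6 ] 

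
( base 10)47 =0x2F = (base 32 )1f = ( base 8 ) 57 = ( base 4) 233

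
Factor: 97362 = 2^1*3^4 *601^1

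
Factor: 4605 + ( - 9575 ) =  - 2^1 * 5^1 * 7^1*71^1  =  - 4970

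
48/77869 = 48/77869 =0.00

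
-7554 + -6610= - 14164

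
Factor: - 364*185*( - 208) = 14006720 = 2^6*5^1*7^1 * 13^2*37^1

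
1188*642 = 762696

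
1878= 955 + 923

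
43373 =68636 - 25263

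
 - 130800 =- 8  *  16350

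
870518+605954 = 1476472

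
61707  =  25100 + 36607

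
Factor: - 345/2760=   -  1/8 = -2^( - 3)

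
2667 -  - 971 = 3638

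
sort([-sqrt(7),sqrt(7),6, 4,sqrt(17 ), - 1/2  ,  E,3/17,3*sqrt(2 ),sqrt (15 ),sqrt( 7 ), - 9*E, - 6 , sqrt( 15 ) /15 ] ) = [ - 9*E, - 6 , - sqrt(7 ), - 1/2,  3/17, sqrt(15) /15,sqrt(7),sqrt ( 7), E, sqrt(15 ),4,sqrt( 17), 3 * sqrt(2 ),6 ]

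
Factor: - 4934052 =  - 2^2*3^2*23^1*59^1*101^1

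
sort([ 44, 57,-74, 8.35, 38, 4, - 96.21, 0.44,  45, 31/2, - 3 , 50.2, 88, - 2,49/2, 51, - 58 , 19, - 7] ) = [  -  96.21,  -  74, - 58, - 7, - 3, - 2,0.44, 4 , 8.35,31/2, 19,49/2, 38, 44,45,50.2,51, 57, 88] 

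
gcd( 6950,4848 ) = 2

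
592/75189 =592/75189 = 0.01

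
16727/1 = 16727 = 16727.00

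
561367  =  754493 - 193126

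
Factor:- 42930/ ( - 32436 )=2^(-1 )* 3^2*5^1*17^ (-1 ) = 45/34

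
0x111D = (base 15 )1471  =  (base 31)4HA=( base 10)4381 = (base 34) 3qt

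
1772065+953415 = 2725480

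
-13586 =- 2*6793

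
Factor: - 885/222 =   -  295/74= - 2^(-1)*5^1*37^( - 1 ) * 59^1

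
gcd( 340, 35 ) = 5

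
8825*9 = 79425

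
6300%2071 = 87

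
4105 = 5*821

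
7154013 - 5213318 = 1940695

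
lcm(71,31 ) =2201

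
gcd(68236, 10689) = 7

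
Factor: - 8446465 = -5^1 * 73^2*317^1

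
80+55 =135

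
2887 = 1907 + 980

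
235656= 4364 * 54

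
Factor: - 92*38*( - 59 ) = 2^3*19^1*23^1*59^1 = 206264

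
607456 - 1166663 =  - 559207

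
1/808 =1/808 = 0.00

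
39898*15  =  598470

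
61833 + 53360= 115193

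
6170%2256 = 1658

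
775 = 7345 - 6570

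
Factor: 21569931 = 3^2* 2396659^1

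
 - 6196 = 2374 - 8570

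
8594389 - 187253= 8407136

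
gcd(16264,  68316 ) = 4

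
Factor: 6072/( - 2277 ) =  - 2^3  *3^(-1) = - 8/3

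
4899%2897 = 2002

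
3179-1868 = 1311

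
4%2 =0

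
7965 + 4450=12415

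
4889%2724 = 2165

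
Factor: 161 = 7^1*23^1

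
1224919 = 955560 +269359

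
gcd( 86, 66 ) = 2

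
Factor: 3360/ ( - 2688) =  - 2^(  -  2) * 5^1 = - 5/4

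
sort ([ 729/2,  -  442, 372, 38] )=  [ -442,38, 729/2,372]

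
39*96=3744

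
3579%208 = 43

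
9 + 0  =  9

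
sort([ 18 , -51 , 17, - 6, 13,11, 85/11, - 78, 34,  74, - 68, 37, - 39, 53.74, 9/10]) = [-78, - 68, - 51, - 39,  -  6 , 9/10, 85/11, 11,  13, 17,18,34,37, 53.74, 74] 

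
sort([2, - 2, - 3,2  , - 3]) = [ - 3, - 3,-2,2, 2 ]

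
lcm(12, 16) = 48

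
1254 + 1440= 2694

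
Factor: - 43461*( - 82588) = 3589357068 = 2^2*3^2*11^2*439^1 *1877^1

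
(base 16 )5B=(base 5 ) 331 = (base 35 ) 2l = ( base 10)91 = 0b1011011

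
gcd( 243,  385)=1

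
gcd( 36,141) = 3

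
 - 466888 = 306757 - 773645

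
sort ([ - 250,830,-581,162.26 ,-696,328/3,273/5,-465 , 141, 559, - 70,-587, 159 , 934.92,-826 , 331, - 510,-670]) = [  -  826, - 696,-670, -587, - 581, - 510, - 465 , - 250,-70, 273/5 , 328/3 , 141,159,162.26, 331,559 , 830, 934.92]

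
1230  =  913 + 317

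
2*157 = 314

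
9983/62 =9983/62=161.02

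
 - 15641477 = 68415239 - 84056716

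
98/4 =49/2  =  24.50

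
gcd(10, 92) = 2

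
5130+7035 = 12165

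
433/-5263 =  - 433/5263 = -0.08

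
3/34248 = 1/11416 = 0.00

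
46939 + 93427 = 140366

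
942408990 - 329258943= 613150047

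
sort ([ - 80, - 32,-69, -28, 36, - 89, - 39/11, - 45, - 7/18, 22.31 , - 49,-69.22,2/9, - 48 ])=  [-89, - 80, - 69.22, - 69,-49, - 48,-45, - 32, - 28, - 39/11, - 7/18, 2/9, 22.31, 36 ]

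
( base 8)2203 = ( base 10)1155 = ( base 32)143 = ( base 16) 483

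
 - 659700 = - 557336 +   -  102364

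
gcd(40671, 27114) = 13557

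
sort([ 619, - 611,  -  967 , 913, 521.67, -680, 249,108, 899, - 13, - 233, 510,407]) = [ - 967, - 680,-611 ,- 233,-13, 108,249 , 407,510, 521.67, 619,899,913 ]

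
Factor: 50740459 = 7^1*11^1 * 29^1*31^1*733^1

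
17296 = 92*188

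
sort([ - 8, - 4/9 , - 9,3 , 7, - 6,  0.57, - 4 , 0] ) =[- 9, - 8, - 6,-4, - 4/9,0,0.57, 3,7 ] 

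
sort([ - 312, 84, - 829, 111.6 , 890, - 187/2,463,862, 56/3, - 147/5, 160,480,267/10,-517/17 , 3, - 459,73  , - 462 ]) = [ -829, - 462,-459, - 312, - 187/2,-517/17, -147/5,3,56/3 , 267/10, 73,  84,  111.6,  160, 463, 480 , 862 , 890] 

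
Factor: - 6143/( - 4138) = 2^( - 1)*2069^( - 1)*6143^1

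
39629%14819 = 9991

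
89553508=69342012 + 20211496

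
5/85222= 5/85222 = 0.00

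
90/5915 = 18/1183= 0.02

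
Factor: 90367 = 23^1*3929^1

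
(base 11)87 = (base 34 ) 2r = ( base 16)5f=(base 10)95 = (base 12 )7B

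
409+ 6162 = 6571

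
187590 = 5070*37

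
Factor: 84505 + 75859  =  160364 = 2^2*47^1*853^1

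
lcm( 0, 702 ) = 0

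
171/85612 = 171/85612 = 0.00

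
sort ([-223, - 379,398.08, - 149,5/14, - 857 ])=[ - 857, - 379, - 223, - 149,5/14,398.08 ] 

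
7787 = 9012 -1225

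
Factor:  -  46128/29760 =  - 2^ (-2)*5^(  -  1)* 31^1 = - 31/20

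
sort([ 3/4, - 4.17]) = [ - 4.17,3/4 ]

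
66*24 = 1584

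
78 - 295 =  - 217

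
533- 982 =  - 449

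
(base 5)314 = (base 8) 124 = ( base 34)2g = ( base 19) 48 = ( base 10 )84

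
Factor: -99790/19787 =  - 2^1 * 5^1 * 17^1*47^(-1)*421^(-1)*587^1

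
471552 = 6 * 78592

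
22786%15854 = 6932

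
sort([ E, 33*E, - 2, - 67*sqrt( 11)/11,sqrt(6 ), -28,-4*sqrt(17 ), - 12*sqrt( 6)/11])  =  [ - 28,-67*sqrt(11)/11, - 4*sqrt(17 ), - 12*sqrt(6)/11,-2,  sqrt(6 ), E, 33* E]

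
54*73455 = 3966570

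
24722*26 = 642772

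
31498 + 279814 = 311312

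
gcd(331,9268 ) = 331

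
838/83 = 10 + 8/83 = 10.10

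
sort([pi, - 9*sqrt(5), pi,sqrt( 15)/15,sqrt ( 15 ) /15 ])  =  [-9 * sqrt( 5),sqrt(15 ) /15, sqrt(15 )/15, pi, pi]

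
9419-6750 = 2669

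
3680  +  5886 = 9566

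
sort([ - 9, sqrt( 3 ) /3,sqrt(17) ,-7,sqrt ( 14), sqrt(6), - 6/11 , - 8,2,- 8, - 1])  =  [ - 9, - 8, - 8,-7,  -  1, - 6/11, sqrt(3)/3, 2,sqrt( 6),sqrt(14), sqrt(17) ] 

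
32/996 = 8/249 = 0.03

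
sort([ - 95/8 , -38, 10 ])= [ -38, - 95/8,10 ]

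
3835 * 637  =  2442895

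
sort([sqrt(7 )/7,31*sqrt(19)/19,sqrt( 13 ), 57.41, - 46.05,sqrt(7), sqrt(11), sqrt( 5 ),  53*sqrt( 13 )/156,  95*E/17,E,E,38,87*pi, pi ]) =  [-46.05,sqrt(7 )/7, 53 * sqrt( 13)/156, sqrt(5 ) , sqrt(7 ),  E,E,pi,sqrt(11),sqrt( 13 ),31*sqrt( 19)/19, 95 * E/17,38,57.41,87*pi ]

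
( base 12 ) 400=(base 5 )4301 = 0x240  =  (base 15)286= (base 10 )576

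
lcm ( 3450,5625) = 258750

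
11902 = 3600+8302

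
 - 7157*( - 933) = 6677481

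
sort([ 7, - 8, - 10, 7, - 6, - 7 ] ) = [ - 10,-8, - 7, - 6,7 , 7]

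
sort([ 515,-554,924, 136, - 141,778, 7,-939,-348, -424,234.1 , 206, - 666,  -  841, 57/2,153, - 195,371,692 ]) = [ - 939, - 841, - 666 ,-554, -424, -348, - 195, - 141, 7 , 57/2, 136,  153,  206,234.1,371,515, 692,  778,924]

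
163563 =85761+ 77802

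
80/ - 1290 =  - 8/129 = - 0.06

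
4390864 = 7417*592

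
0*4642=0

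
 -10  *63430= - 634300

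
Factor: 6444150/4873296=2^( - 3 )*5^2*42961^1*101527^( - 1 ) =1074025/812216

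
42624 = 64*666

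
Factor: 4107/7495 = 3^1 * 5^( - 1) * 37^2*1499^( -1 ) 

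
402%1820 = 402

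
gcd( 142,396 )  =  2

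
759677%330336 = 99005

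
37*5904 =218448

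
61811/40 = 1545 + 11/40 = 1545.28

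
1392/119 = 1392/119 = 11.70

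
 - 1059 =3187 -4246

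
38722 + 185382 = 224104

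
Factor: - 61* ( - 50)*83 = 2^1*5^2*61^1*83^1 = 253150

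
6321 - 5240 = 1081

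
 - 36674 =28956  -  65630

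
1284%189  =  150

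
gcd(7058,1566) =2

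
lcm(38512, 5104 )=423632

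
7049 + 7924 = 14973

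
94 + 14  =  108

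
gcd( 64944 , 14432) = 7216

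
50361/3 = 16787 = 16787.00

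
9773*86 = 840478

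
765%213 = 126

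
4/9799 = 4/9799 = 0.00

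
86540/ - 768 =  - 113+61/192 =- 112.68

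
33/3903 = 11/1301 = 0.01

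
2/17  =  2/17 = 0.12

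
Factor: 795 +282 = 3^1*359^1 = 1077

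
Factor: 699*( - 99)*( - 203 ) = 3^3*7^1 * 11^1*29^1*233^1 = 14047803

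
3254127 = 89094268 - 85840141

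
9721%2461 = 2338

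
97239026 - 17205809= 80033217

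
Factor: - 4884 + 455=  - 43^1*103^1  =  - 4429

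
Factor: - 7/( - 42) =2^( - 1 )  *  3^(-1) = 1/6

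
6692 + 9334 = 16026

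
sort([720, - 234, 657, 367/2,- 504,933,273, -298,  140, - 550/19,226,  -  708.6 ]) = [ - 708.6, - 504, - 298, - 234, - 550/19, 140, 367/2 , 226, 273,657, 720 , 933 ] 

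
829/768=829/768=1.08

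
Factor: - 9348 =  - 2^2*3^1*19^1 * 41^1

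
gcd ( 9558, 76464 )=9558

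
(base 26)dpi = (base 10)9456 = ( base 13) 43c5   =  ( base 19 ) 173D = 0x24f0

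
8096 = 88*92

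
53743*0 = 0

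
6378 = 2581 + 3797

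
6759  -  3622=3137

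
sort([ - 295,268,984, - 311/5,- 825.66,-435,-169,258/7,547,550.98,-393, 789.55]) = [ - 825.66, - 435,  -  393 , -295, - 169,-311/5, 258/7,  268,547,550.98, 789.55,984] 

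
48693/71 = 48693/71 = 685.82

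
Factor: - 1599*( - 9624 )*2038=31362325488 = 2^4*3^2 * 13^1*41^1 * 401^1*1019^1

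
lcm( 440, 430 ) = 18920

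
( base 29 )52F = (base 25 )6L3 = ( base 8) 10266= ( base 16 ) 10B6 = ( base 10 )4278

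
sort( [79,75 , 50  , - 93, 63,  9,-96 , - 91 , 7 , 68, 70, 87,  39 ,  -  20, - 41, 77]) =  [ - 96, - 93, - 91, - 41, - 20,7 , 9, 39,50, 63 , 68,70,75,  77,79,87 ] 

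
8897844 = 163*54588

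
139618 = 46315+93303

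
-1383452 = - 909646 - 473806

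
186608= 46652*4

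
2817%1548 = 1269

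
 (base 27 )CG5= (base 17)1ED5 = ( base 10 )9185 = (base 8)21741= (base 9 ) 13535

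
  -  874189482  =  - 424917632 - 449271850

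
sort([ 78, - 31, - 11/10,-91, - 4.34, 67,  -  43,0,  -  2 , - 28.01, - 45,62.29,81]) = [-91, - 45,-43, - 31, -28.01, - 4.34 ,  -  2,  -  11/10, 0,62.29  ,  67,78, 81 ] 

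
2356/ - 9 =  - 2356/9  =  - 261.78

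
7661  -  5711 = 1950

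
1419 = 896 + 523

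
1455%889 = 566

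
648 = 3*216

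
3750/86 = 43+26/43 = 43.60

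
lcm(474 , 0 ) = 0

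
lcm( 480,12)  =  480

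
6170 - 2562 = 3608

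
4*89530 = 358120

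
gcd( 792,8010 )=18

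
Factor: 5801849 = 5801849^1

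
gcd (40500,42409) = 1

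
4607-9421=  - 4814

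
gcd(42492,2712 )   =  12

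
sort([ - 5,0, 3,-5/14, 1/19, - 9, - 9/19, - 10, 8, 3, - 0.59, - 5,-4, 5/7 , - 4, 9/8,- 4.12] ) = [ - 10, - 9, - 5, - 5, - 4.12, - 4, - 4, - 0.59,-9/19, - 5/14,  0,1/19, 5/7, 9/8, 3,3, 8] 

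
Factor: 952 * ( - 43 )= - 2^3*7^1*17^1*43^1 = - 40936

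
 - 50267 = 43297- 93564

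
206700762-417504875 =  - 210804113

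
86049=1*86049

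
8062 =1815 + 6247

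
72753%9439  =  6680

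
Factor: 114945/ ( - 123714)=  - 485/522 = - 2^ ( - 1 )*3^(  -  2 )*5^1*29^( - 1)*97^1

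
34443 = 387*89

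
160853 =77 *2089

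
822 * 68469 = 56281518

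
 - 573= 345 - 918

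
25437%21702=3735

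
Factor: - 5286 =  - 2^1*3^1*881^1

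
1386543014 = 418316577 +968226437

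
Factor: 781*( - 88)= - 68728 = - 2^3* 11^2*71^1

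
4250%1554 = 1142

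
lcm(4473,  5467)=49203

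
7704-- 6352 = 14056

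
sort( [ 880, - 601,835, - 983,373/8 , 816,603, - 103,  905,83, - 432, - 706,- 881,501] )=[ - 983, - 881, -706,  -  601, - 432, - 103,373/8, 83 , 501, 603,  816,835,880,905] 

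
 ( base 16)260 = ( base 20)1a8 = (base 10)608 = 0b1001100000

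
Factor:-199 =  - 199^1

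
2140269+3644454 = 5784723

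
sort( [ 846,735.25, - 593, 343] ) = [ - 593,343,735.25,846]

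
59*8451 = 498609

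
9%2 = 1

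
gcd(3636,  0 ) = 3636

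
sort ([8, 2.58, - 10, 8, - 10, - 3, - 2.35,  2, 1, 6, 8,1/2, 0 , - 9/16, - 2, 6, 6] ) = [ - 10, - 10, - 3, - 2.35, - 2,-9/16,0, 1/2,1, 2, 2.58, 6, 6,6, 8 , 8 , 8]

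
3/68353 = 3/68353 = 0.00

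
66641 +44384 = 111025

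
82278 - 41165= 41113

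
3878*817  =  3168326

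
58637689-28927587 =29710102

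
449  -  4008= - 3559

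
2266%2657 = 2266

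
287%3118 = 287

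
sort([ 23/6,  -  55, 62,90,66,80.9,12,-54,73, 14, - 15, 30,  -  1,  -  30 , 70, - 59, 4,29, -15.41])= [-59, -55,-54, -30  ,-15.41,-15,-1,23/6, 4,12,14,29, 30,  62,  66,70 , 73, 80.9,90 ] 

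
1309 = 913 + 396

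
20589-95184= - 74595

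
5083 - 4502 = 581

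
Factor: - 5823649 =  - 13^1 * 373^1 * 1201^1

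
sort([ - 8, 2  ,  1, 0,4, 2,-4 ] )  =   [ - 8, - 4,0,1, 2, 2,4] 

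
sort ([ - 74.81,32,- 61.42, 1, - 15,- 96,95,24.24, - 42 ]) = [ - 96,  -  74.81, - 61.42,-42, - 15,1, 24.24, 32, 95 ] 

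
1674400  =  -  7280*( - 230)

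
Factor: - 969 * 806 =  - 2^1*3^1*13^1*17^1*19^1*31^1 = -  781014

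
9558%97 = 52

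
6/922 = 3/461   =  0.01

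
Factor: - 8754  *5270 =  - 46133580 =- 2^2*3^1 * 5^1 * 17^1*31^1* 1459^1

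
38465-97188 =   -  58723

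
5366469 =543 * 9883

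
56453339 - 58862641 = - 2409302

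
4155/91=4155/91 = 45.66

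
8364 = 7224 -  - 1140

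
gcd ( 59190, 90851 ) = 1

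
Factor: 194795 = 5^1*38959^1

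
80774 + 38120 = 118894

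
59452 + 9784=69236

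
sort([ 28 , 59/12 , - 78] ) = [ - 78,59/12, 28]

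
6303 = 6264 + 39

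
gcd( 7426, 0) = 7426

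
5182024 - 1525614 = 3656410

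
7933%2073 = 1714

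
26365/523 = 26365/523=50.41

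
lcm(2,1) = 2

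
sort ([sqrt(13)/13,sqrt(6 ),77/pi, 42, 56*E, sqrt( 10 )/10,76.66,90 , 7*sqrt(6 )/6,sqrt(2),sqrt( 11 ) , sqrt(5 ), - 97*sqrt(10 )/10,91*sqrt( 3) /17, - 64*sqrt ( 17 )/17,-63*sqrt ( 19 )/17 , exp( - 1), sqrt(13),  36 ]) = [ - 97*sqrt(10 ) /10, - 63* sqrt(19) /17, - 64*sqrt( 17 ) /17,  sqrt(13 )/13, sqrt( 10)/10,exp( - 1),sqrt(2), sqrt(5 ),sqrt( 6),7*sqrt(6 )/6, sqrt( 11),sqrt(13),91*sqrt ( 3 ) /17,77/pi, 36,42,76.66 , 90,56*E ]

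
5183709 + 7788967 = 12972676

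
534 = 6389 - 5855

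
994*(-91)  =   - 90454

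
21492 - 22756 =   -  1264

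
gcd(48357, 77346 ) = 9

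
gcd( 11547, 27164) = 1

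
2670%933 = 804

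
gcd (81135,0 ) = 81135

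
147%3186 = 147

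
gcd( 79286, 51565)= 1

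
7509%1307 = 974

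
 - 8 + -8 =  - 16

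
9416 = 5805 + 3611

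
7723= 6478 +1245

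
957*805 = 770385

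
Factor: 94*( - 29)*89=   -  242614 = - 2^1*29^1 * 47^1*89^1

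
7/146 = 7/146 = 0.05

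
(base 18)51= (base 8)133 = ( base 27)3a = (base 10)91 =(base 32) 2R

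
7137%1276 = 757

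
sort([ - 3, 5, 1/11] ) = [  -  3,  1/11, 5]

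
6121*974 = 5961854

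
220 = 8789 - 8569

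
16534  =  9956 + 6578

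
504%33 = 9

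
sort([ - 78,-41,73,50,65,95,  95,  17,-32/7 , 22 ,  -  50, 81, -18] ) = [ - 78, - 50, - 41,-18,-32/7, 17,22,50, 65, 73, 81, 95, 95]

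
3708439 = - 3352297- - 7060736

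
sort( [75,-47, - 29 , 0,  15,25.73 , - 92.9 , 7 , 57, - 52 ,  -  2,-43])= [ - 92.9,-52, - 47, - 43, - 29, - 2,0, 7,15,25.73, 57,75 ] 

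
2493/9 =277 = 277.00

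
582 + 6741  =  7323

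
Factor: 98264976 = 2^4*3^1*43^1*47609^1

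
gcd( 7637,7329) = 7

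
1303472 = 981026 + 322446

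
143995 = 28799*5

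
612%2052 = 612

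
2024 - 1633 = 391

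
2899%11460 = 2899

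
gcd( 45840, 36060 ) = 60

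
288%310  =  288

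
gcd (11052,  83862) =18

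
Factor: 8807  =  8807^1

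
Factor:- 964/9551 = -2^2 * 241^1*9551^( -1) 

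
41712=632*66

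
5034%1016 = 970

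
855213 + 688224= 1543437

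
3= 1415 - 1412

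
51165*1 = 51165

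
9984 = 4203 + 5781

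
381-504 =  - 123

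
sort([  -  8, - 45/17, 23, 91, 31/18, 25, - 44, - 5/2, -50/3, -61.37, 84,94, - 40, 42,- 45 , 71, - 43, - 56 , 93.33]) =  [ - 61.37, - 56, - 45, - 44, - 43,-40, - 50/3, - 8 , - 45/17,-5/2, 31/18 , 23,25, 42, 71,84,91,  93.33,  94]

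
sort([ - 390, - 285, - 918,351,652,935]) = [-918 ,-390, - 285,351, 652,935]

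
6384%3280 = 3104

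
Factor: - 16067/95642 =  - 2^ ( - 1 )*  17^(-1)*29^(-1)*97^(-1)*16067^1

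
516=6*86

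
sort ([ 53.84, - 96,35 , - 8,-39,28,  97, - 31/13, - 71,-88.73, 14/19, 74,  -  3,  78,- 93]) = [  -  96, - 93, - 88.73, - 71, - 39, - 8, - 3,  -  31/13,14/19,28,  35, 53.84, 74,78,  97 ] 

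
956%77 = 32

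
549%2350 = 549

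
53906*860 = 46359160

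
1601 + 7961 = 9562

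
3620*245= 886900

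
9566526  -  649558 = 8916968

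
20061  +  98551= 118612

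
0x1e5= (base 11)401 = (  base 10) 485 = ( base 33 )en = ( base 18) 18H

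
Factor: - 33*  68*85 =-190740  =  - 2^2* 3^1*5^1* 11^1*17^2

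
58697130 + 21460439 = 80157569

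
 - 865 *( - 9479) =8199335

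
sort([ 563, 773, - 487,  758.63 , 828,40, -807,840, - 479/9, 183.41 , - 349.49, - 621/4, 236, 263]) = [-807, - 487,-349.49, - 621/4, - 479/9,40, 183.41,  236,263, 563, 758.63, 773, 828, 840]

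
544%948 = 544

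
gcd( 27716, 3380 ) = 676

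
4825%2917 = 1908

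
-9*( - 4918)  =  44262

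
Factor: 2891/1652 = 7/4=2^( - 2) *7^1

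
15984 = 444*36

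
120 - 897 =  - 777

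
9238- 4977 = 4261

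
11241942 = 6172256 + 5069686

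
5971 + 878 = 6849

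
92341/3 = 30780 + 1/3= 30780.33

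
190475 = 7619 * 25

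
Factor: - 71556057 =- 3^2 *103^1*77191^1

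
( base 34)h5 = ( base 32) i7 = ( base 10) 583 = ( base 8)1107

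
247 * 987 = 243789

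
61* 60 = 3660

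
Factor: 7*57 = 399 = 3^1*7^1*19^1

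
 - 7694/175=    - 44  +  6/175 = - 43.97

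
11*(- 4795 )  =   - 52745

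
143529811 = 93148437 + 50381374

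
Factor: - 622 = - 2^1*311^1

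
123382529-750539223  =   - 627156694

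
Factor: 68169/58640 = 93/80 = 2^ ( - 4)*3^1*5^( - 1)*31^1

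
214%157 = 57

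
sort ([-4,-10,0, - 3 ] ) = [-10,-4, -3, 0]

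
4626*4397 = 20340522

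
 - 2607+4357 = 1750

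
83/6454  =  83/6454 = 0.01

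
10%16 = 10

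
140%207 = 140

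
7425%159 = 111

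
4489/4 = 1122 + 1/4=1122.25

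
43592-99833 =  - 56241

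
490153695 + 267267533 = 757421228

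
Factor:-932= - 2^2*233^1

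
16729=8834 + 7895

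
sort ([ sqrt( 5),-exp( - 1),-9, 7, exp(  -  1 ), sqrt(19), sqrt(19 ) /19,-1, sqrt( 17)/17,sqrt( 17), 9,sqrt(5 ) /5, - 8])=[ - 9, - 8, - 1, - exp( - 1 ), sqrt(19 ) /19,sqrt(17 ) /17, exp( - 1), sqrt(5)/5, sqrt( 5),sqrt( 17 ), sqrt( 19), 7, 9 ]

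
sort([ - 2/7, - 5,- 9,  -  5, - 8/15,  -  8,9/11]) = [ - 9, - 8, - 5,-5, - 8/15, - 2/7, 9/11 ] 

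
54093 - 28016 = 26077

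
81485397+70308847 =151794244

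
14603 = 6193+8410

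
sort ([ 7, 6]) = [6, 7]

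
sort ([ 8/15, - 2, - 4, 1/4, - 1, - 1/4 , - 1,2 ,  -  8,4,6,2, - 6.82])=[ - 8, -6.82 , - 4, - 2 , - 1 , - 1, - 1/4,1/4, 8/15,2 , 2, 4,6]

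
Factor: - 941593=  - 941593^1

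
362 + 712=1074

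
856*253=216568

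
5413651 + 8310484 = 13724135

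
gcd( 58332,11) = 1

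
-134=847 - 981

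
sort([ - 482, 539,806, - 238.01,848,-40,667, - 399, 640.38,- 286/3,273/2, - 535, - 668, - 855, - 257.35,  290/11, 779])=[  -  855, - 668, - 535, - 482, - 399,  -  257.35, - 238.01, - 286/3 ,  -  40, 290/11, 273/2 , 539,640.38, 667,779,  806, 848 ]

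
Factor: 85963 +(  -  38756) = 47207 = 47207^1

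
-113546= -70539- 43007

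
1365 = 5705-4340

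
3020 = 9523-6503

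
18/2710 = 9/1355= 0.01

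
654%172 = 138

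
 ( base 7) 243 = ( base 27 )4L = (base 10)129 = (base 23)5e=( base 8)201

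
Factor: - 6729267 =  - 3^1 * 2243089^1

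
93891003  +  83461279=177352282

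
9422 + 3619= 13041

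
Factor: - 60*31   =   -2^2 * 3^1* 5^1*31^1 = - 1860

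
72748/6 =12124 + 2/3 = 12124.67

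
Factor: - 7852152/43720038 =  - 1308692/7286673 = - 2^2*3^( - 1 )*7^2*11^1*607^1*2428891^( - 1) 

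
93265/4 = 23316 + 1/4 = 23316.25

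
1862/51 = 36 + 26/51 = 36.51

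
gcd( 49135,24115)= 5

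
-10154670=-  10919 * 930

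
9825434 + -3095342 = 6730092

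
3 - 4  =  -1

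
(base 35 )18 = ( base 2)101011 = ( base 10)43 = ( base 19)25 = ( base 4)223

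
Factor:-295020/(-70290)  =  298/71 = 2^1*71^(  -  1)*149^1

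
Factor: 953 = 953^1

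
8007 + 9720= 17727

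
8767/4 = 2191+ 3/4  =  2191.75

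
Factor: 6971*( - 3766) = - 26252786 = -2^1*7^1*269^1*6971^1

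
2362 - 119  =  2243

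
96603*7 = 676221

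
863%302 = 259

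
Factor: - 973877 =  - 37^1*26321^1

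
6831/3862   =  1  +  2969/3862 = 1.77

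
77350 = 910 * 85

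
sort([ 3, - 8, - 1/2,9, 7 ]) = [ - 8 , - 1/2,3, 7, 9] 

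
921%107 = 65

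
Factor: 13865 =5^1*47^1*59^1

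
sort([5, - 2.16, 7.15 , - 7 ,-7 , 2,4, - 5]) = [- 7, - 7 ,- 5,- 2.16  ,  2,4, 5,7.15] 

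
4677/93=1559/31 = 50.29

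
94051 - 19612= 74439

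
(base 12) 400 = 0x240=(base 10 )576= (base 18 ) 1e0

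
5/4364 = 5/4364 = 0.00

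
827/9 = 91 + 8/9 = 91.89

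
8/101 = 8/101 = 0.08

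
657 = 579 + 78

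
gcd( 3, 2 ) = 1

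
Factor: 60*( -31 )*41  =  -76260  =  - 2^2*3^1*5^1*31^1*41^1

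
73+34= 107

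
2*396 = 792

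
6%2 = 0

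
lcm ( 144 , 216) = 432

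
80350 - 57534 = 22816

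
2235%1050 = 135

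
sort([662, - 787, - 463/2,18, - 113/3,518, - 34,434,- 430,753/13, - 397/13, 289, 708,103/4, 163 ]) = [ - 787, - 430, - 463/2, - 113/3, - 34,  -  397/13,18, 103/4,  753/13, 163,289, 434,518,662,708]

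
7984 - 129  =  7855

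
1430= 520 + 910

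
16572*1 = 16572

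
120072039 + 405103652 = 525175691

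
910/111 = 910/111=8.20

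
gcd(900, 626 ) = 2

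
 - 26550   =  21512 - 48062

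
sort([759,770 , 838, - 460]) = [ - 460, 759,770,838 ] 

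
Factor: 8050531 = 137^1*58763^1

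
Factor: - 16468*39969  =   - 658209492 = - 2^2*3^2*23^1*179^1*4441^1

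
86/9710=43/4855  =  0.01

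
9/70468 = 9/70468 = 0.00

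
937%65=27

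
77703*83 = 6449349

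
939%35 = 29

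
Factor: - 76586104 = - 2^3*7^1*661^1*2069^1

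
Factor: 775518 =2^1  *  3^1 * 29^1*4457^1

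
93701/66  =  93701/66  =  1419.71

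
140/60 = 7/3 = 2.33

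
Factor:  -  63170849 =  - 7^2*79^1*16319^1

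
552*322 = 177744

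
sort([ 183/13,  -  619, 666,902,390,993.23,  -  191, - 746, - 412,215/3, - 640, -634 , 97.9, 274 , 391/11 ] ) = [ - 746,-640, - 634, - 619,-412,-191, 183/13,391/11,215/3,97.9,274 , 390 , 666,902 , 993.23]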